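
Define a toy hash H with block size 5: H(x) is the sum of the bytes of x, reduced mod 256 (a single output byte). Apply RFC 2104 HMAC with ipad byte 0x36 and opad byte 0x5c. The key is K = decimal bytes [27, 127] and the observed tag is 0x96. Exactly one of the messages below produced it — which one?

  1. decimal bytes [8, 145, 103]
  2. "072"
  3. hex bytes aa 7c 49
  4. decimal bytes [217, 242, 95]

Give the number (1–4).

Key decimal bytes [27, 127] = 1b 7f is 2 bytes ≤ B = 5; zero-pad to 5 bytes: K' = 1b 7f 00 00 00.
K' ⊕ ipad = 2d 49 36 36 36; K' ⊕ opad = 47 23 5c 5c 5c.
m1: inner = H(2d 49 36 36 36 08 91 67) = 18; tag = H(47 23 5c 5c 5c 18) = 96 ← matches
m2: inner = H(2d 49 36 36 36 30 37 32) = b1; tag = H(47 23 5c 5c 5c b1) = 2f
m3: inner = H(2d 49 36 36 36 aa 7c 49) = 87; tag = H(47 23 5c 5c 5c 87) = 05
m4: inner = H(2d 49 36 36 36 d9 f2 5f) = 42; tag = H(47 23 5c 5c 5c 42) = c0

1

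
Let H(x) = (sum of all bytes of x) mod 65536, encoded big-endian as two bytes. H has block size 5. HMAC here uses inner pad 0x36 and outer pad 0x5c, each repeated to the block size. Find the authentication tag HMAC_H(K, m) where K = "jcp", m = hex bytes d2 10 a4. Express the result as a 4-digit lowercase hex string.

0244

Key "jcp" = 6a 63 70 is 3 bytes ≤ B = 5; zero-pad to 5 bytes: K' = 6a 63 70 00 00.
K' ⊕ ipad = 5c 55 46 36 36.  K' ⊕ opad = 36 3f 2c 5c 5c.
Inner input = (K'⊕ipad) ∥ m = 5c 55 46 36 36 ∥ d2 10 a4.
Inner hash: sum = 92+85+70+54+54+210+16+164 = 745 → 02 e9.
Outer input = (K'⊕opad) ∥ inner = 36 3f 2c 5c 5c ∥ 02 e9.
Outer hash (tag): sum = 54+63+44+92+92+2+233 = 580 → 02 44.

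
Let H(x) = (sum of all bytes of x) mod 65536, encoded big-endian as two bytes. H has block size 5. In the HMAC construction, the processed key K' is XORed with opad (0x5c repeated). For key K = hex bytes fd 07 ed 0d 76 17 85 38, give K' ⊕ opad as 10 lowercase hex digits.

Key hex bytes fd 07 ed 0d 76 17 85 38 is 8 bytes > B = 5, so hash it first: H(key) = 03 48, then zero-pad to 5 bytes: K' = 03 48 00 00 00.
XOR each byte with 0x5c: 03⊕5c=5f, 48⊕5c=14, 00⊕5c=5c, 00⊕5c=5c, 00⊕5c=5c.

5f145c5c5c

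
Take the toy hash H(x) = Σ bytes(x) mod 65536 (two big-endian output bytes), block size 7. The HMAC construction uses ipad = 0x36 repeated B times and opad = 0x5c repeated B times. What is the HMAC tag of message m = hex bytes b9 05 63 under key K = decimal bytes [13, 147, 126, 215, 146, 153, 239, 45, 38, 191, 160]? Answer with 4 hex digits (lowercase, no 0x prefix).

031e

Key decimal bytes [13, 147, 126, 215, 146, 153, 239, 45, 38, 191, 160] = 0d 93 7e d7 92 99 ef 2d 26 bf a0 is 11 bytes > B = 7, so hash it first: H(key) = 05 c1, then zero-pad to 7 bytes: K' = 05 c1 00 00 00 00 00.
K' ⊕ ipad = 33 f7 36 36 36 36 36.  K' ⊕ opad = 59 9d 5c 5c 5c 5c 5c.
Inner input = (K'⊕ipad) ∥ m = 33 f7 36 36 36 36 36 ∥ b9 05 63.
Inner hash: sum = 51+247+54+54+54+54+54+185+5+99 = 857 → 03 59.
Outer input = (K'⊕opad) ∥ inner = 59 9d 5c 5c 5c 5c 5c ∥ 03 59.
Outer hash (tag): sum = 89+157+92+92+92+92+92+3+89 = 798 → 03 1e.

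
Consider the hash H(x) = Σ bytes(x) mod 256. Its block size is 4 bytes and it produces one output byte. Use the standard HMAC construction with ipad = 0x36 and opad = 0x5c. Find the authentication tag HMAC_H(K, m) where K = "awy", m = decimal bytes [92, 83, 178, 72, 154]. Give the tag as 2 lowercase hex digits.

49

Key "awy" = 61 77 79 is 3 bytes ≤ B = 4; zero-pad to 4 bytes: K' = 61 77 79 00.
K' ⊕ ipad = 57 41 4f 36.  K' ⊕ opad = 3d 2b 25 5c.
Inner input = (K'⊕ipad) ∥ m = 57 41 4f 36 ∥ 5c 53 b2 48 9a.
Inner hash: sum = 87+65+79+54+92+83+178+72+154 = 864; mod 256 = 96 → 60.
Outer input = (K'⊕opad) ∥ inner = 3d 2b 25 5c ∥ 60.
Outer hash (tag): sum = 61+43+37+92+96 = 329; mod 256 = 73 → 49.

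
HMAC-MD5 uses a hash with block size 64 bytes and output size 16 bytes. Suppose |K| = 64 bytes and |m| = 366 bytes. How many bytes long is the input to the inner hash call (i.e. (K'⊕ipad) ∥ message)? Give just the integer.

Key is 64 ≤ 64 bytes, zero-padded: |K'| = 64.
Inner input = (K'⊕ipad) ∥ m → 64 + 366 = 430 bytes.

430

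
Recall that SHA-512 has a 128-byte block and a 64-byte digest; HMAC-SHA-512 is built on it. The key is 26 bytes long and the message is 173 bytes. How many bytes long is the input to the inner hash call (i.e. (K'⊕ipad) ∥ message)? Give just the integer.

301

Key is 26 ≤ 128 bytes, zero-padded: |K'| = 128.
Inner input = (K'⊕ipad) ∥ m → 128 + 173 = 301 bytes.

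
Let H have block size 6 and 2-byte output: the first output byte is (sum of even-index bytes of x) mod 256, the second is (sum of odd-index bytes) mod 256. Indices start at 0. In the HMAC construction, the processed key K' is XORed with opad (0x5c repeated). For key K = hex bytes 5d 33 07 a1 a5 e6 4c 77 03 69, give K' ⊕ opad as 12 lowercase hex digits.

Key hex bytes 5d 33 07 a1 a5 e6 4c 77 03 69 is 10 bytes > B = 6, so hash it first: H(key) = 58 9a, then zero-pad to 6 bytes: K' = 58 9a 00 00 00 00.
XOR each byte with 0x5c: 58⊕5c=04, 9a⊕5c=c6, 00⊕5c=5c, 00⊕5c=5c, 00⊕5c=5c, 00⊕5c=5c.

04c65c5c5c5c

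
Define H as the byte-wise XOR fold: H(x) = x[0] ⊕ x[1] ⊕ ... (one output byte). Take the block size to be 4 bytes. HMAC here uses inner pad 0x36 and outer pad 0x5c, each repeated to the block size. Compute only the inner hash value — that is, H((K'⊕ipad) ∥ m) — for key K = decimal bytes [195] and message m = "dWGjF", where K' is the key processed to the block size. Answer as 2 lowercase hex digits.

Key decimal bytes [195] = c3 is 1 byte ≤ B = 4; zero-pad to 4 bytes: K' = c3 00 00 00.
K' ⊕ ipad = f5 36 36 36.
Inner input = f5 36 36 36 ∥ 64 57 47 6a 46.
Inner hash: XOR f5⊕36⊕36⊕36⊕64⊕57⊕47⊕6a⊕46 = 9b.

9b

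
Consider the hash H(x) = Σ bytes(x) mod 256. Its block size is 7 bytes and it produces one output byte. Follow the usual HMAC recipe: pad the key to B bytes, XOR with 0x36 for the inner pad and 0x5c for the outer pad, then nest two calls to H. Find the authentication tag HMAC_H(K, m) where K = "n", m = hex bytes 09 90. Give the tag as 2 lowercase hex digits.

Key "n" = 6e is 1 byte ≤ B = 7; zero-pad to 7 bytes: K' = 6e 00 00 00 00 00 00.
K' ⊕ ipad = 58 36 36 36 36 36 36.  K' ⊕ opad = 32 5c 5c 5c 5c 5c 5c.
Inner input = (K'⊕ipad) ∥ m = 58 36 36 36 36 36 36 ∥ 09 90.
Inner hash: sum = 88+54+54+54+54+54+54+9+144 = 565; mod 256 = 53 → 35.
Outer input = (K'⊕opad) ∥ inner = 32 5c 5c 5c 5c 5c 5c ∥ 35.
Outer hash (tag): sum = 50+92+92+92+92+92+92+53 = 655; mod 256 = 143 → 8f.

8f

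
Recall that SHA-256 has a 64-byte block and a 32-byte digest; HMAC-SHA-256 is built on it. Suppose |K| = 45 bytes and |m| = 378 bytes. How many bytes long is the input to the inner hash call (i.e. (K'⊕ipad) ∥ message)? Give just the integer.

Key is 45 ≤ 64 bytes, zero-padded: |K'| = 64.
Inner input = (K'⊕ipad) ∥ m → 64 + 378 = 442 bytes.

442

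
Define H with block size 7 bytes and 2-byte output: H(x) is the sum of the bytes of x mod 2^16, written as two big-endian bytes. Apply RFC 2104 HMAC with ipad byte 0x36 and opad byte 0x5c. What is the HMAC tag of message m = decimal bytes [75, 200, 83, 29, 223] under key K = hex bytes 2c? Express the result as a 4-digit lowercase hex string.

035b

Key hex bytes 2c is 1 byte ≤ B = 7; zero-pad to 7 bytes: K' = 2c 00 00 00 00 00 00.
K' ⊕ ipad = 1a 36 36 36 36 36 36.  K' ⊕ opad = 70 5c 5c 5c 5c 5c 5c.
Inner input = (K'⊕ipad) ∥ m = 1a 36 36 36 36 36 36 ∥ 4b c8 53 1d df.
Inner hash: sum = 26+54+54+54+54+54+54+75+200+83+29+223 = 960 → 03 c0.
Outer input = (K'⊕opad) ∥ inner = 70 5c 5c 5c 5c 5c 5c ∥ 03 c0.
Outer hash (tag): sum = 112+92+92+92+92+92+92+3+192 = 859 → 03 5b.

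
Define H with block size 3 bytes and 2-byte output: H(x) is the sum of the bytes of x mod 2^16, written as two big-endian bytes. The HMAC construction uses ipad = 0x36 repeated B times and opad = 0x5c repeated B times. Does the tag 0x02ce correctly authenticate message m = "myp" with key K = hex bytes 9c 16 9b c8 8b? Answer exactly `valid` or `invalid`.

invalid

Key hex bytes 9c 16 9b c8 8b is 5 bytes > B = 3, so hash it first: H(key) = 02 a0, then zero-pad to 3 bytes: K' = 02 a0 00.
K' ⊕ ipad = 34 96 36; K' ⊕ opad = 5e fc 5c.
Inner hash: sum = 52+150+54+109+121+112 = 598 → 02 56.
Outer hash (recomputed tag): sum = 94+252+92+2+86 = 526 → 02 0e.
Recomputed tag = 020e; claimed = 02ce → mismatch.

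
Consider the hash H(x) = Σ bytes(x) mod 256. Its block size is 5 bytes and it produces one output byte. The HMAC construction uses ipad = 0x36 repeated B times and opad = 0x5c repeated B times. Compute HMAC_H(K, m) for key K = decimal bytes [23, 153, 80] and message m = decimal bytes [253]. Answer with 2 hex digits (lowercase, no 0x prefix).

Key decimal bytes [23, 153, 80] = 17 99 50 is 3 bytes ≤ B = 5; zero-pad to 5 bytes: K' = 17 99 50 00 00.
K' ⊕ ipad = 21 af 66 36 36.  K' ⊕ opad = 4b c5 0c 5c 5c.
Inner input = (K'⊕ipad) ∥ m = 21 af 66 36 36 ∥ fd.
Inner hash: sum = 33+175+102+54+54+253 = 671; mod 256 = 159 → 9f.
Outer input = (K'⊕opad) ∥ inner = 4b c5 0c 5c 5c ∥ 9f.
Outer hash (tag): sum = 75+197+12+92+92+159 = 627; mod 256 = 115 → 73.

73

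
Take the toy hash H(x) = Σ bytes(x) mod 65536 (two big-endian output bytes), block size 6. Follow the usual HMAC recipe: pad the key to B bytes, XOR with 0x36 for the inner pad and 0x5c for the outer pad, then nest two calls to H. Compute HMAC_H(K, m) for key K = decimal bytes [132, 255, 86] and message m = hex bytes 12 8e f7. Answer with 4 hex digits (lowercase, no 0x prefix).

02b1

Key decimal bytes [132, 255, 86] = 84 ff 56 is 3 bytes ≤ B = 6; zero-pad to 6 bytes: K' = 84 ff 56 00 00 00.
K' ⊕ ipad = b2 c9 60 36 36 36.  K' ⊕ opad = d8 a3 0a 5c 5c 5c.
Inner input = (K'⊕ipad) ∥ m = b2 c9 60 36 36 36 ∥ 12 8e f7.
Inner hash: sum = 178+201+96+54+54+54+18+142+247 = 1044 → 04 14.
Outer input = (K'⊕opad) ∥ inner = d8 a3 0a 5c 5c 5c ∥ 04 14.
Outer hash (tag): sum = 216+163+10+92+92+92+4+20 = 689 → 02 b1.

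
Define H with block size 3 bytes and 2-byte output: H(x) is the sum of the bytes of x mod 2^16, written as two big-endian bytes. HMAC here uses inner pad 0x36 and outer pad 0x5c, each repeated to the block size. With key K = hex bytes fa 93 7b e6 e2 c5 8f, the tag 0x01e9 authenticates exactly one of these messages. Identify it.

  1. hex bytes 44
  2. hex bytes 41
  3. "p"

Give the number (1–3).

Key hex bytes fa 93 7b e6 e2 c5 8f is 7 bytes > B = 3, so hash it first: H(key) = 05 24, then zero-pad to 3 bytes: K' = 05 24 00.
K' ⊕ ipad = 33 12 36; K' ⊕ opad = 59 78 5c.
m1: inner = H(33 12 36 44) = 00 bf; tag = H(59 78 5c 00 bf) = 01ec
m2: inner = H(33 12 36 41) = 00 bc; tag = H(59 78 5c 00 bc) = 01e9 ← matches
m3: inner = H(33 12 36 70) = 00 eb; tag = H(59 78 5c 00 eb) = 0218

2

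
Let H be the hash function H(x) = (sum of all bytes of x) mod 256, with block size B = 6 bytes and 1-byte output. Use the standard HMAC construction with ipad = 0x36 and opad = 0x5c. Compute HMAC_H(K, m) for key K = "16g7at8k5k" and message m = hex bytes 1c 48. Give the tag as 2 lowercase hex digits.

aa

Key "16g7at8k5k" = 31 36 67 37 61 74 38 6b 35 6b is 10 bytes > B = 6, so hash it first: H(key) = 1d, then zero-pad to 6 bytes: K' = 1d 00 00 00 00 00.
K' ⊕ ipad = 2b 36 36 36 36 36.  K' ⊕ opad = 41 5c 5c 5c 5c 5c.
Inner input = (K'⊕ipad) ∥ m = 2b 36 36 36 36 36 ∥ 1c 48.
Inner hash: sum = 43+54+54+54+54+54+28+72 = 413; mod 256 = 157 → 9d.
Outer input = (K'⊕opad) ∥ inner = 41 5c 5c 5c 5c 5c ∥ 9d.
Outer hash (tag): sum = 65+92+92+92+92+92+157 = 682; mod 256 = 170 → aa.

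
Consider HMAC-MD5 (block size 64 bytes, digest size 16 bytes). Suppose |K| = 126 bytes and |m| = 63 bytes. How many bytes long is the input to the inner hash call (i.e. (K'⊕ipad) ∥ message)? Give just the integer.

Key is 126 > 64 bytes, so it is hashed to 16 bytes then zero-padded to 64: |K'| = 64.
Inner input = (K'⊕ipad) ∥ m → 64 + 63 = 127 bytes.

127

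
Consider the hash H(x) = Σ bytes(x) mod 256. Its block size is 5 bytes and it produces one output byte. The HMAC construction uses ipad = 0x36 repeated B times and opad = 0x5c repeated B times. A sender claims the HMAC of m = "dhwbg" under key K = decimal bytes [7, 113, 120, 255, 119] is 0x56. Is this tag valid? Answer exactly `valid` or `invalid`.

Key decimal bytes [7, 113, 120, 255, 119] = 07 71 78 ff 77 is exactly B = 5 bytes: K' = 07 71 78 ff 77.
K' ⊕ ipad = 31 47 4e c9 41; K' ⊕ opad = 5b 2d 24 a3 2b.
Inner hash: sum = 49+71+78+201+65+100+104+119+98+103 = 988; mod 256 = 220 → dc.
Outer hash (recomputed tag): sum = 91+45+36+163+43+220 = 598; mod 256 = 86 → 56.
Recomputed tag = 56; claimed = 56 → match.

valid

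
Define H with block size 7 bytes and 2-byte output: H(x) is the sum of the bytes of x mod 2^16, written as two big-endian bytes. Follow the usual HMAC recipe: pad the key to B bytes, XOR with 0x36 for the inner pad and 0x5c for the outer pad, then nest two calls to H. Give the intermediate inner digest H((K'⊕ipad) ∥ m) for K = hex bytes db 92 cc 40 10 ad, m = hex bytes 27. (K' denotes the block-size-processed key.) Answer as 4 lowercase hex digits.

Key hex bytes db 92 cc 40 10 ad is 6 bytes ≤ B = 7; zero-pad to 7 bytes: K' = db 92 cc 40 10 ad 00.
K' ⊕ ipad = ed a4 fa 76 26 9b 36.
Inner input = ed a4 fa 76 26 9b 36 ∥ 27.
Inner hash: sum = 237+164+250+118+38+155+54+39 = 1055 → 04 1f.

041f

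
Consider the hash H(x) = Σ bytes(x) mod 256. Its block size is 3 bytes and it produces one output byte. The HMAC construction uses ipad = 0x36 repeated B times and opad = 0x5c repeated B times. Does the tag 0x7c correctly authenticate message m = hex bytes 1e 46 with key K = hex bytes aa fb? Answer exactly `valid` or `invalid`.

Key hex bytes aa fb is 2 bytes ≤ B = 3; zero-pad to 3 bytes: K' = aa fb 00.
K' ⊕ ipad = 9c cd 36; K' ⊕ opad = f6 a7 5c.
Inner hash: sum = 156+205+54+30+70 = 515; mod 256 = 3 → 03.
Outer hash (recomputed tag): sum = 246+167+92+3 = 508; mod 256 = 252 → fc.
Recomputed tag = fc; claimed = 7c → mismatch.

invalid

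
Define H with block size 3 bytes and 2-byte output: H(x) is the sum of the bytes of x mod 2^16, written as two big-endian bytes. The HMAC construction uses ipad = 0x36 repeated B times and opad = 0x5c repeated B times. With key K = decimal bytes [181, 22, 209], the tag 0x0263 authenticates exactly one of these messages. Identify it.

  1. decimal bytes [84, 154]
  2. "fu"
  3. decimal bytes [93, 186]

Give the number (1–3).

3

Key decimal bytes [181, 22, 209] = b5 16 d1 is exactly B = 3 bytes: K' = b5 16 d1.
K' ⊕ ipad = 83 20 e7; K' ⊕ opad = e9 4a 8d.
m1: inner = H(83 20 e7 54 9a) = 02 78; tag = H(e9 4a 8d 02 78) = 023a
m2: inner = H(83 20 e7 66 75) = 02 65; tag = H(e9 4a 8d 02 65) = 0227
m3: inner = H(83 20 e7 5d ba) = 02 a1; tag = H(e9 4a 8d 02 a1) = 0263 ← matches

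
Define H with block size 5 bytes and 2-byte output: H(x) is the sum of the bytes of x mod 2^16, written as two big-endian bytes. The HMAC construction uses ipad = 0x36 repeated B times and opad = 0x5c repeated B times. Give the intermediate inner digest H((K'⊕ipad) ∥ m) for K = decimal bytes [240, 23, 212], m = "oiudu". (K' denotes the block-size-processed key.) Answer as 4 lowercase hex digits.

045b

Key decimal bytes [240, 23, 212] = f0 17 d4 is 3 bytes ≤ B = 5; zero-pad to 5 bytes: K' = f0 17 d4 00 00.
K' ⊕ ipad = c6 21 e2 36 36.
Inner input = c6 21 e2 36 36 ∥ 6f 69 75 64 75.
Inner hash: sum = 198+33+226+54+54+111+105+117+100+117 = 1115 → 04 5b.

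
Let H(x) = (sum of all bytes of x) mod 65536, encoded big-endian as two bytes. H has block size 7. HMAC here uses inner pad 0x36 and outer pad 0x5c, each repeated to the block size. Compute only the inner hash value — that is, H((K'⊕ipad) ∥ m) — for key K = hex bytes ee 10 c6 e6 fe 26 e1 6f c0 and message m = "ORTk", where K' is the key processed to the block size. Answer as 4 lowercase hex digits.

0389

Key hex bytes ee 10 c6 e6 fe 26 e1 6f c0 is 9 bytes > B = 7, so hash it first: H(key) = 05 de, then zero-pad to 7 bytes: K' = 05 de 00 00 00 00 00.
K' ⊕ ipad = 33 e8 36 36 36 36 36.
Inner input = 33 e8 36 36 36 36 36 ∥ 4f 52 54 6b.
Inner hash: sum = 51+232+54+54+54+54+54+79+82+84+107 = 905 → 03 89.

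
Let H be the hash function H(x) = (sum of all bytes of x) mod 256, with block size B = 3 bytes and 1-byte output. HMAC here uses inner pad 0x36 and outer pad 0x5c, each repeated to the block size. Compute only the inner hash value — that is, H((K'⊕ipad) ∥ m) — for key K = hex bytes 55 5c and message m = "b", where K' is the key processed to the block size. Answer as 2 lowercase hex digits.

Key hex bytes 55 5c is 2 bytes ≤ B = 3; zero-pad to 3 bytes: K' = 55 5c 00.
K' ⊕ ipad = 63 6a 36.
Inner input = 63 6a 36 ∥ 62.
Inner hash: sum = 99+106+54+98 = 357; mod 256 = 101 → 65.

65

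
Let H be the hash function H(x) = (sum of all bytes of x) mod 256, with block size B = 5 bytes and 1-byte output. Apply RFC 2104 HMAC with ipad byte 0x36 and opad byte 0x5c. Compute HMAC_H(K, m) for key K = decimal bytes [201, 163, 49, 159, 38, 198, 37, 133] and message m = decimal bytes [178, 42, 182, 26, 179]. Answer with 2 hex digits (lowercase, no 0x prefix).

19

Key decimal bytes [201, 163, 49, 159, 38, 198, 37, 133] = c9 a3 31 9f 26 c6 25 85 is 8 bytes > B = 5, so hash it first: H(key) = d2, then zero-pad to 5 bytes: K' = d2 00 00 00 00.
K' ⊕ ipad = e4 36 36 36 36.  K' ⊕ opad = 8e 5c 5c 5c 5c.
Inner input = (K'⊕ipad) ∥ m = e4 36 36 36 36 ∥ b2 2a b6 1a b3.
Inner hash: sum = 228+54+54+54+54+178+42+182+26+179 = 1051; mod 256 = 27 → 1b.
Outer input = (K'⊕opad) ∥ inner = 8e 5c 5c 5c 5c ∥ 1b.
Outer hash (tag): sum = 142+92+92+92+92+27 = 537; mod 256 = 25 → 19.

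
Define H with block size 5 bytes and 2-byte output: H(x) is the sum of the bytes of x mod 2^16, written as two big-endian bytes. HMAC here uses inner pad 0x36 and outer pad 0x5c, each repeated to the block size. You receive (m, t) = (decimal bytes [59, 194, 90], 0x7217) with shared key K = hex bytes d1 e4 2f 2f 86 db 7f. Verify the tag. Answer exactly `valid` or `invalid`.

Key hex bytes d1 e4 2f 2f 86 db 7f is 7 bytes > B = 5, so hash it first: H(key) = 03 f3, then zero-pad to 5 bytes: K' = 03 f3 00 00 00.
K' ⊕ ipad = 35 c5 36 36 36; K' ⊕ opad = 5f af 5c 5c 5c.
Inner hash: sum = 53+197+54+54+54+59+194+90 = 755 → 02 f3.
Outer hash (recomputed tag): sum = 95+175+92+92+92+2+243 = 791 → 03 17.
Recomputed tag = 0317; claimed = 7217 → mismatch.

invalid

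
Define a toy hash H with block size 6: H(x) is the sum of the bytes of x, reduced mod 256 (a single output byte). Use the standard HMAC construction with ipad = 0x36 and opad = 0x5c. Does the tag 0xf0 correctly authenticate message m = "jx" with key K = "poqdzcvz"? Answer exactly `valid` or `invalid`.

invalid

Key "poqdzcvz" = 70 6f 71 64 7a 63 76 7a is 8 bytes > B = 6, so hash it first: H(key) = 81, then zero-pad to 6 bytes: K' = 81 00 00 00 00 00.
K' ⊕ ipad = b7 36 36 36 36 36; K' ⊕ opad = dd 5c 5c 5c 5c 5c.
Inner hash: sum = 183+54+54+54+54+54+106+120 = 679; mod 256 = 167 → a7.
Outer hash (recomputed tag): sum = 221+92+92+92+92+92+167 = 848; mod 256 = 80 → 50.
Recomputed tag = 50; claimed = f0 → mismatch.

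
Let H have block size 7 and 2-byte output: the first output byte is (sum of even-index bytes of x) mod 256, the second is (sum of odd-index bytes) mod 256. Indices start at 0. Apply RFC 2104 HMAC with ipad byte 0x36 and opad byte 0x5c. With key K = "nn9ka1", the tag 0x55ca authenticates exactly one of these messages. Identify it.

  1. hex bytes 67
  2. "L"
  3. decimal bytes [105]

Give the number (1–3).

Key "nn9ka1" = 6e 6e 39 6b 61 31 is 6 bytes ≤ B = 7; zero-pad to 7 bytes: K' = 6e 6e 39 6b 61 31 00.
K' ⊕ ipad = 58 58 0f 5d 57 07 36; K' ⊕ opad = 32 32 65 37 3d 6d 5c.
m1: inner = H(58 58 0f 5d 57 07 36 67) = f4 23; tag = H(32 32 65 37 3d 6d 5c f4 23) = 53ca
m2: inner = H(58 58 0f 5d 57 07 36 4c) = f4 08; tag = H(32 32 65 37 3d 6d 5c f4 08) = 38ca
m3: inner = H(58 58 0f 5d 57 07 36 69) = f4 25; tag = H(32 32 65 37 3d 6d 5c f4 25) = 55ca ← matches

3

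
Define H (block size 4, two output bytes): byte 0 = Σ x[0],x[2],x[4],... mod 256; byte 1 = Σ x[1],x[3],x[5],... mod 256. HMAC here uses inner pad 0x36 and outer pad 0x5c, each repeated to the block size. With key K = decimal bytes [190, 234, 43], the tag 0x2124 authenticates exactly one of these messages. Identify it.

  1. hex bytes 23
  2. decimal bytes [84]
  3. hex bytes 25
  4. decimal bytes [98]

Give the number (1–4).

1

Key decimal bytes [190, 234, 43] = be ea 2b is 3 bytes ≤ B = 4; zero-pad to 4 bytes: K' = be ea 2b 00.
K' ⊕ ipad = 88 dc 1d 36; K' ⊕ opad = e2 b6 77 5c.
m1: inner = H(88 dc 1d 36 23) = c8 12; tag = H(e2 b6 77 5c c8 12) = 2124 ← matches
m2: inner = H(88 dc 1d 36 54) = f9 12; tag = H(e2 b6 77 5c f9 12) = 5224
m3: inner = H(88 dc 1d 36 25) = ca 12; tag = H(e2 b6 77 5c ca 12) = 2324
m4: inner = H(88 dc 1d 36 62) = 07 12; tag = H(e2 b6 77 5c 07 12) = 6024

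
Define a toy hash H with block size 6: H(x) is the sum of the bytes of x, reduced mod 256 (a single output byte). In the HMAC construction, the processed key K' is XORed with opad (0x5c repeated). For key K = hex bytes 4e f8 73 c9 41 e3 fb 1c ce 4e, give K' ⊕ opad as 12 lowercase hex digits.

855c5c5c5c5c

Key hex bytes 4e f8 73 c9 41 e3 fb 1c ce 4e is 10 bytes > B = 6, so hash it first: H(key) = d9, then zero-pad to 6 bytes: K' = d9 00 00 00 00 00.
XOR each byte with 0x5c: d9⊕5c=85, 00⊕5c=5c, 00⊕5c=5c, 00⊕5c=5c, 00⊕5c=5c, 00⊕5c=5c.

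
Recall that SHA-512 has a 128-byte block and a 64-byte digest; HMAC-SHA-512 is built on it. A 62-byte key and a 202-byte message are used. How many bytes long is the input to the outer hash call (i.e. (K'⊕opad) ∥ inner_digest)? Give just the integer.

192

Key is 62 ≤ 128 bytes, zero-padded: |K'| = 128.
Outer input = (K'⊕opad) ∥ H(inner) → 128 + 64 = 192 bytes.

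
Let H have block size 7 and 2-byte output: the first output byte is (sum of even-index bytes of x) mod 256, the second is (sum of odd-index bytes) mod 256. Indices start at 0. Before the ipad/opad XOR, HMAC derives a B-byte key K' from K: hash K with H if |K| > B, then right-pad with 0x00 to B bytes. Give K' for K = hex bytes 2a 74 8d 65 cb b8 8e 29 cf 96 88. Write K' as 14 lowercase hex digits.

|K| = 11 > B = 7, so first hash the key.
H(K): even-index sum = 871 mod 256 = 103; odd-index sum = 592 mod 256 = 80 → 67 50.
Zero-pad H(K) = 67 50 to 7 bytes: K' = 67 50 00 00 00 00 00.

67500000000000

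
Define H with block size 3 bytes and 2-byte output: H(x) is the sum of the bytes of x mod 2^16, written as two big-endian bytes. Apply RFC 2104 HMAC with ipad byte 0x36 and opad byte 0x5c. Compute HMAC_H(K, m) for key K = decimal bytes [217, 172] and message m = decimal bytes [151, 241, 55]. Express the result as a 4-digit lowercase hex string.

0252

Key decimal bytes [217, 172] = d9 ac is 2 bytes ≤ B = 3; zero-pad to 3 bytes: K' = d9 ac 00.
K' ⊕ ipad = ef 9a 36.  K' ⊕ opad = 85 f0 5c.
Inner input = (K'⊕ipad) ∥ m = ef 9a 36 ∥ 97 f1 37.
Inner hash: sum = 239+154+54+151+241+55 = 894 → 03 7e.
Outer input = (K'⊕opad) ∥ inner = 85 f0 5c ∥ 03 7e.
Outer hash (tag): sum = 133+240+92+3+126 = 594 → 02 52.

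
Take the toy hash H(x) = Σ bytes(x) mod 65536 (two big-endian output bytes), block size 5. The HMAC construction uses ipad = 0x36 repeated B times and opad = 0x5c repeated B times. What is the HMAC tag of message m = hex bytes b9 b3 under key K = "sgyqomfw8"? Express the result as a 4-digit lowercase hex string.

Key "sgyqomfw8" = 73 67 79 71 6f 6d 66 77 38 is 9 bytes > B = 5, so hash it first: H(key) = 03 b5, then zero-pad to 5 bytes: K' = 03 b5 00 00 00.
K' ⊕ ipad = 35 83 36 36 36.  K' ⊕ opad = 5f e9 5c 5c 5c.
Inner input = (K'⊕ipad) ∥ m = 35 83 36 36 36 ∥ b9 b3.
Inner hash: sum = 53+131+54+54+54+185+179 = 710 → 02 c6.
Outer input = (K'⊕opad) ∥ inner = 5f e9 5c 5c 5c ∥ 02 c6.
Outer hash (tag): sum = 95+233+92+92+92+2+198 = 804 → 03 24.

0324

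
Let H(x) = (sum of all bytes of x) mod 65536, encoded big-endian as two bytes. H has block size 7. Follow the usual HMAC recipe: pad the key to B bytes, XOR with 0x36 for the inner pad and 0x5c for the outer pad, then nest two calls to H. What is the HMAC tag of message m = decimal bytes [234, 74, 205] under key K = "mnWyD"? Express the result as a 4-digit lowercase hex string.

01a9

Key "mnWyD" = 6d 6e 57 79 44 is 5 bytes ≤ B = 7; zero-pad to 7 bytes: K' = 6d 6e 57 79 44 00 00.
K' ⊕ ipad = 5b 58 61 4f 72 36 36.  K' ⊕ opad = 31 32 0b 25 18 5c 5c.
Inner input = (K'⊕ipad) ∥ m = 5b 58 61 4f 72 36 36 ∥ ea 4a cd.
Inner hash: sum = 91+88+97+79+114+54+54+234+74+205 = 1090 → 04 42.
Outer input = (K'⊕opad) ∥ inner = 31 32 0b 25 18 5c 5c ∥ 04 42.
Outer hash (tag): sum = 49+50+11+37+24+92+92+4+66 = 425 → 01 a9.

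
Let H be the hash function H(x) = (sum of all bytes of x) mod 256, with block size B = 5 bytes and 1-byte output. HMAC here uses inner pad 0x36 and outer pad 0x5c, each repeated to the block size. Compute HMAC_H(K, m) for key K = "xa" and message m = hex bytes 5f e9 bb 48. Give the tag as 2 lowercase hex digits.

Key "xa" = 78 61 is 2 bytes ≤ B = 5; zero-pad to 5 bytes: K' = 78 61 00 00 00.
K' ⊕ ipad = 4e 57 36 36 36.  K' ⊕ opad = 24 3d 5c 5c 5c.
Inner input = (K'⊕ipad) ∥ m = 4e 57 36 36 36 ∥ 5f e9 bb 48.
Inner hash: sum = 78+87+54+54+54+95+233+187+72 = 914; mod 256 = 146 → 92.
Outer input = (K'⊕opad) ∥ inner = 24 3d 5c 5c 5c ∥ 92.
Outer hash (tag): sum = 36+61+92+92+92+146 = 519; mod 256 = 7 → 07.

07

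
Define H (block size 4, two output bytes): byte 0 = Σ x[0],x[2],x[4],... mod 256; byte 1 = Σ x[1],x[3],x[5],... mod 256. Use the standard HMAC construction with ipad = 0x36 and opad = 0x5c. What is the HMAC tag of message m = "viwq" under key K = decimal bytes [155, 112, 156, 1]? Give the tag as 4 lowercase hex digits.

cbe0

Key decimal bytes [155, 112, 156, 1] = 9b 70 9c 01 is exactly B = 4 bytes: K' = 9b 70 9c 01.
K' ⊕ ipad = ad 46 aa 37.  K' ⊕ opad = c7 2c c0 5d.
Inner input = (K'⊕ipad) ∥ m = ad 46 aa 37 ∥ 76 69 77 71.
Inner hash: even-index sum = 580 mod 256 = 68; odd-index sum = 343 mod 256 = 87 → 44 57.
Outer input = (K'⊕opad) ∥ inner = c7 2c c0 5d ∥ 44 57.
Outer hash (tag): even-index sum = 459 mod 256 = 203; odd-index sum = 224 mod 256 = 224 → cb e0.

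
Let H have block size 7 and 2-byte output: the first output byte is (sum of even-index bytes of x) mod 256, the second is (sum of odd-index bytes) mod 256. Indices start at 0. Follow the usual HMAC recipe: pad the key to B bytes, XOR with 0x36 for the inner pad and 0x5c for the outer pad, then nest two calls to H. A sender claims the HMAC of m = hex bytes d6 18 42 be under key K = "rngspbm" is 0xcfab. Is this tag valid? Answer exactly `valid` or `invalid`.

Key "rngspbm" = 72 6e 67 73 70 62 6d is exactly B = 7 bytes: K' = 72 6e 67 73 70 62 6d.
K' ⊕ ipad = 44 58 51 45 46 54 5b; K' ⊕ opad = 2e 32 3b 2f 2c 3e 31.
Inner hash: even-index sum = 524 mod 256 = 12; odd-index sum = 521 mod 256 = 9 → 0c 09.
Outer hash (recomputed tag): even-index sum = 207 mod 256 = 207; odd-index sum = 171 mod 256 = 171 → cf ab.
Recomputed tag = cfab; claimed = cfab → match.

valid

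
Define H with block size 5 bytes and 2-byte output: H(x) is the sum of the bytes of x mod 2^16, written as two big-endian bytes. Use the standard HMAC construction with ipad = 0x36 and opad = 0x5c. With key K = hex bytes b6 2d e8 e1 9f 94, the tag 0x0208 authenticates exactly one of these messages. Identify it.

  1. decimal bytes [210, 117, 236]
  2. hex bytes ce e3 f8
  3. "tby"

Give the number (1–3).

Key hex bytes b6 2d e8 e1 9f 94 is 6 bytes > B = 5, so hash it first: H(key) = 03 df, then zero-pad to 5 bytes: K' = 03 df 00 00 00.
K' ⊕ ipad = 35 e9 36 36 36; K' ⊕ opad = 5f 83 5c 5c 5c.
m1: inner = H(35 e9 36 36 36 d2 75 ec) = 03 f3; tag = H(5f 83 5c 5c 5c 03 f3) = 02ec
m2: inner = H(35 e9 36 36 36 ce e3 f8) = 04 69; tag = H(5f 83 5c 5c 5c 04 69) = 0263
m3: inner = H(35 e9 36 36 36 74 62 79) = 03 0f; tag = H(5f 83 5c 5c 5c 03 0f) = 0208 ← matches

3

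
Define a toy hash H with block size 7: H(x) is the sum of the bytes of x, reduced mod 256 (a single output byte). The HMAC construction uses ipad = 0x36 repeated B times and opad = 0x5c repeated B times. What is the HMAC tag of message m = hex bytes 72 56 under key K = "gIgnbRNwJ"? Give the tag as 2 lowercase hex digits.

c6

Key "gIgnbRNwJ" = 67 49 67 6e 62 52 4e 77 4a is 9 bytes > B = 7, so hash it first: H(key) = 48, then zero-pad to 7 bytes: K' = 48 00 00 00 00 00 00.
K' ⊕ ipad = 7e 36 36 36 36 36 36.  K' ⊕ opad = 14 5c 5c 5c 5c 5c 5c.
Inner input = (K'⊕ipad) ∥ m = 7e 36 36 36 36 36 36 ∥ 72 56.
Inner hash: sum = 126+54+54+54+54+54+54+114+86 = 650; mod 256 = 138 → 8a.
Outer input = (K'⊕opad) ∥ inner = 14 5c 5c 5c 5c 5c 5c ∥ 8a.
Outer hash (tag): sum = 20+92+92+92+92+92+92+138 = 710; mod 256 = 198 → c6.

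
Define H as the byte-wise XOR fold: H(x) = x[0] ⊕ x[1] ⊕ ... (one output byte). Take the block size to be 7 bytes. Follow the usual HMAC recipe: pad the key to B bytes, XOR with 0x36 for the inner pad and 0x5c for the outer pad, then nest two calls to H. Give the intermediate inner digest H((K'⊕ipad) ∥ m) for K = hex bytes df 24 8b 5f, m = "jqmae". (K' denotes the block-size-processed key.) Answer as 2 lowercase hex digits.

6b

Key hex bytes df 24 8b 5f is 4 bytes ≤ B = 7; zero-pad to 7 bytes: K' = df 24 8b 5f 00 00 00.
K' ⊕ ipad = e9 12 bd 69 36 36 36.
Inner input = e9 12 bd 69 36 36 36 ∥ 6a 71 6d 61 65.
Inner hash: XOR e9⊕12⊕bd⊕69⊕36⊕36⊕36⊕6a⊕71⊕6d⊕61⊕65 = 6b.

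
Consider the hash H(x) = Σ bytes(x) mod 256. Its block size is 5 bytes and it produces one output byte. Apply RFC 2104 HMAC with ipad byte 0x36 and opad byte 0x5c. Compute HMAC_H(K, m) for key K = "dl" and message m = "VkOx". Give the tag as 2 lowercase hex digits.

52

Key "dl" = 64 6c is 2 bytes ≤ B = 5; zero-pad to 5 bytes: K' = 64 6c 00 00 00.
K' ⊕ ipad = 52 5a 36 36 36.  K' ⊕ opad = 38 30 5c 5c 5c.
Inner input = (K'⊕ipad) ∥ m = 52 5a 36 36 36 ∥ 56 6b 4f 78.
Inner hash: sum = 82+90+54+54+54+86+107+79+120 = 726; mod 256 = 214 → d6.
Outer input = (K'⊕opad) ∥ inner = 38 30 5c 5c 5c ∥ d6.
Outer hash (tag): sum = 56+48+92+92+92+214 = 594; mod 256 = 82 → 52.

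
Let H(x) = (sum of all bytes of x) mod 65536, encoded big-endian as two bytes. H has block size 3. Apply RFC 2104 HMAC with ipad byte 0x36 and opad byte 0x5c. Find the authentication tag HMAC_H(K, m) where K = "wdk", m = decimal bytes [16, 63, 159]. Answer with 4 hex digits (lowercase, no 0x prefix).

Key "wdk" = 77 64 6b is exactly B = 3 bytes: K' = 77 64 6b.
K' ⊕ ipad = 41 52 5d.  K' ⊕ opad = 2b 38 37.
Inner input = (K'⊕ipad) ∥ m = 41 52 5d ∥ 10 3f 9f.
Inner hash: sum = 65+82+93+16+63+159 = 478 → 01 de.
Outer input = (K'⊕opad) ∥ inner = 2b 38 37 ∥ 01 de.
Outer hash (tag): sum = 43+56+55+1+222 = 377 → 01 79.

0179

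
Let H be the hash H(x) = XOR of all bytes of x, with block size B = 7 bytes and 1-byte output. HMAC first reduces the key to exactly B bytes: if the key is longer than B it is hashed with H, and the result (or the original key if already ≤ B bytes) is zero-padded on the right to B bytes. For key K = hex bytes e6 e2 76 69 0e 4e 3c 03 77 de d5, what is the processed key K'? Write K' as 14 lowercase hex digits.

|K| = 11 > B = 7, so first hash the key.
H(K): XOR e6⊕e2⊕76⊕69⊕0e⊕4e⊕3c⊕03⊕77⊕de⊕d5 = 18.
Zero-pad H(K) = 18 to 7 bytes: K' = 18 00 00 00 00 00 00.

18000000000000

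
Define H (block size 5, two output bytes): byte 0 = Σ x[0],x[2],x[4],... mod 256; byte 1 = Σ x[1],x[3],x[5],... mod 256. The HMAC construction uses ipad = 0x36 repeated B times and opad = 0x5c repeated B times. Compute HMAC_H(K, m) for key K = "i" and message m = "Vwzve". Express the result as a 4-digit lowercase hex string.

Key "i" = 69 is 1 byte ≤ B = 5; zero-pad to 5 bytes: K' = 69 00 00 00 00.
K' ⊕ ipad = 5f 36 36 36 36.  K' ⊕ opad = 35 5c 5c 5c 5c.
Inner input = (K'⊕ipad) ∥ m = 5f 36 36 36 36 ∥ 56 77 7a 76 65.
Inner hash: even-index sum = 440 mod 256 = 184; odd-index sum = 417 mod 256 = 161 → b8 a1.
Outer input = (K'⊕opad) ∥ inner = 35 5c 5c 5c 5c ∥ b8 a1.
Outer hash (tag): even-index sum = 398 mod 256 = 142; odd-index sum = 368 mod 256 = 112 → 8e 70.

8e70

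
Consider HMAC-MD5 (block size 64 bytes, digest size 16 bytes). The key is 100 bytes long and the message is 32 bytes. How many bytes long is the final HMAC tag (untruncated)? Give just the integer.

The tag is one MD5 digest: 16 bytes.

16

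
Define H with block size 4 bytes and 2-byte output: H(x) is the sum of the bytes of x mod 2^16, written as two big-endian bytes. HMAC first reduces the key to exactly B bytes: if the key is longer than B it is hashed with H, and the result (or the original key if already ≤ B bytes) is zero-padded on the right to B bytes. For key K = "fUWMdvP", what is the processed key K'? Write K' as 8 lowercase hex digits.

|K| = 7 > B = 4, so first hash the key.
H(K): sum = 102+85+87+77+100+118+80 = 649 → 02 89.
Zero-pad H(K) = 02 89 to 4 bytes: K' = 02 89 00 00.

02890000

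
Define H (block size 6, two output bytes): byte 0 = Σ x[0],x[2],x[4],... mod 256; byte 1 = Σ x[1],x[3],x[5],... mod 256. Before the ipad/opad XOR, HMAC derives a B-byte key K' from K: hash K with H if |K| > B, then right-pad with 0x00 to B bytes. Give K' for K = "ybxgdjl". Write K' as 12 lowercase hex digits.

c13300000000

|K| = 7 > B = 6, so first hash the key.
H(K): even-index sum = 449 mod 256 = 193; odd-index sum = 307 mod 256 = 51 → c1 33.
Zero-pad H(K) = c1 33 to 6 bytes: K' = c1 33 00 00 00 00.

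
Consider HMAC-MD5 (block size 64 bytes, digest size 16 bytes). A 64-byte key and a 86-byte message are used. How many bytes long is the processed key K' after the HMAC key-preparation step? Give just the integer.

64

Key is 64 ≤ 64 bytes, zero-padded: |K'| = 64.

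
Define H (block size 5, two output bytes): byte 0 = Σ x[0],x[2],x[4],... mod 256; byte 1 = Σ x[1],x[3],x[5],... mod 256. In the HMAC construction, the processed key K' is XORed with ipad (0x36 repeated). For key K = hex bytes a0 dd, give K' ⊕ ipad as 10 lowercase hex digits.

Key hex bytes a0 dd is 2 bytes ≤ B = 5; zero-pad to 5 bytes: K' = a0 dd 00 00 00.
XOR each byte with 0x36: a0⊕36=96, dd⊕36=eb, 00⊕36=36, 00⊕36=36, 00⊕36=36.

96eb363636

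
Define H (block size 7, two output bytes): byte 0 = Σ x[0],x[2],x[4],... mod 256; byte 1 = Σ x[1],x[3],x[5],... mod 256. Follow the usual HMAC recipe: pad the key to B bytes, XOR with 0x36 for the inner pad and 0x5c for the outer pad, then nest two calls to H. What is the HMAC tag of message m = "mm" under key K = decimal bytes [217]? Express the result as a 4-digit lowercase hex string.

a812

Key decimal bytes [217] = d9 is 1 byte ≤ B = 7; zero-pad to 7 bytes: K' = d9 00 00 00 00 00 00.
K' ⊕ ipad = ef 36 36 36 36 36 36.  K' ⊕ opad = 85 5c 5c 5c 5c 5c 5c.
Inner input = (K'⊕ipad) ∥ m = ef 36 36 36 36 36 36 ∥ 6d 6d.
Inner hash: even-index sum = 510 mod 256 = 254; odd-index sum = 271 mod 256 = 15 → fe 0f.
Outer input = (K'⊕opad) ∥ inner = 85 5c 5c 5c 5c 5c 5c ∥ fe 0f.
Outer hash (tag): even-index sum = 424 mod 256 = 168; odd-index sum = 530 mod 256 = 18 → a8 12.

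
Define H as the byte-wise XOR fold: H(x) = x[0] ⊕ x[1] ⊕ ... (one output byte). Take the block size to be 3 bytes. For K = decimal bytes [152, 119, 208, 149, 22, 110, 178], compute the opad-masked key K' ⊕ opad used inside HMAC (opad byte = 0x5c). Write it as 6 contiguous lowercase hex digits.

3c5c5c

Key decimal bytes [152, 119, 208, 149, 22, 110, 178] = 98 77 d0 95 16 6e b2 is 7 bytes > B = 3, so hash it first: H(key) = 60, then zero-pad to 3 bytes: K' = 60 00 00.
XOR each byte with 0x5c: 60⊕5c=3c, 00⊕5c=5c, 00⊕5c=5c.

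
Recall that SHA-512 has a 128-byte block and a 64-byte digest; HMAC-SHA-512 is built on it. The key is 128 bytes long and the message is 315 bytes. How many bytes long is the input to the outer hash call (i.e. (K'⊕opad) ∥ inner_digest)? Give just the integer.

192

Key is 128 ≤ 128 bytes, zero-padded: |K'| = 128.
Outer input = (K'⊕opad) ∥ H(inner) → 128 + 64 = 192 bytes.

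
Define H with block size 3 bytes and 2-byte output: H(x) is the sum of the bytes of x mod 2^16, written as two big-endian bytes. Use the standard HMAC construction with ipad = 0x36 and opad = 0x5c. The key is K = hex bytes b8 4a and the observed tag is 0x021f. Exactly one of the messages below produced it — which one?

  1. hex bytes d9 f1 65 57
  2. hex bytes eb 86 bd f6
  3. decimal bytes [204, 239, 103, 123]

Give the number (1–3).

Key hex bytes b8 4a is 2 bytes ≤ B = 3; zero-pad to 3 bytes: K' = b8 4a 00.
K' ⊕ ipad = 8e 7c 36; K' ⊕ opad = e4 16 5c.
m1: inner = H(8e 7c 36 d9 f1 65 57) = 03 c6; tag = H(e4 16 5c 03 c6) = 021f ← matches
m2: inner = H(8e 7c 36 eb 86 bd f6) = 04 64; tag = H(e4 16 5c 04 64) = 01be
m3: inner = H(8e 7c 36 cc ef 67 7b) = 03 dd; tag = H(e4 16 5c 03 dd) = 0236

1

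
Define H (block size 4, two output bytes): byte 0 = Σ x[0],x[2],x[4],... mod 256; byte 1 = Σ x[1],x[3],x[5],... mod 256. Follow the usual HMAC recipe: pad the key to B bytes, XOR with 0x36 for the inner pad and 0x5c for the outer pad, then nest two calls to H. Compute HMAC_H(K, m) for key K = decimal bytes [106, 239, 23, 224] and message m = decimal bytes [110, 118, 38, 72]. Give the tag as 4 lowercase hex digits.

Key decimal bytes [106, 239, 23, 224] = 6a ef 17 e0 is exactly B = 4 bytes: K' = 6a ef 17 e0.
K' ⊕ ipad = 5c d9 21 d6.  K' ⊕ opad = 36 b3 4b bc.
Inner input = (K'⊕ipad) ∥ m = 5c d9 21 d6 ∥ 6e 76 26 48.
Inner hash: even-index sum = 273 mod 256 = 17; odd-index sum = 621 mod 256 = 109 → 11 6d.
Outer input = (K'⊕opad) ∥ inner = 36 b3 4b bc ∥ 11 6d.
Outer hash (tag): even-index sum = 146 mod 256 = 146; odd-index sum = 476 mod 256 = 220 → 92 dc.

92dc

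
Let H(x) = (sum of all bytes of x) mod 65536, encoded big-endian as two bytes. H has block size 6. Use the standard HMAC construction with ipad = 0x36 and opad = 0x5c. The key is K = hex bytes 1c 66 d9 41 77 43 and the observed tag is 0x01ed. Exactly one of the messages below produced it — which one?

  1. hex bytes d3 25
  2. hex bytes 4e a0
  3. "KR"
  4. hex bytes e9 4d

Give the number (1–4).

Key hex bytes 1c 66 d9 41 77 43 is exactly B = 6 bytes: K' = 1c 66 d9 41 77 43.
K' ⊕ ipad = 2a 50 ef 77 41 75; K' ⊕ opad = 40 3a 85 1d 2b 1f.
m1: inner = H(2a 50 ef 77 41 75 d3 25) = 03 8e; tag = H(40 3a 85 1d 2b 1f 03 8e) = 01f7
m2: inner = H(2a 50 ef 77 41 75 4e a0) = 03 84; tag = H(40 3a 85 1d 2b 1f 03 84) = 01ed ← matches
m3: inner = H(2a 50 ef 77 41 75 4b 52) = 03 33; tag = H(40 3a 85 1d 2b 1f 03 33) = 019c
m4: inner = H(2a 50 ef 77 41 75 e9 4d) = 03 cc; tag = H(40 3a 85 1d 2b 1f 03 cc) = 0235

2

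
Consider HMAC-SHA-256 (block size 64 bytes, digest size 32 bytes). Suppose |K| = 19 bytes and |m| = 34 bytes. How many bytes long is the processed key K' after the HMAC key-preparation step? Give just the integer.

64

Key is 19 ≤ 64 bytes, zero-padded: |K'| = 64.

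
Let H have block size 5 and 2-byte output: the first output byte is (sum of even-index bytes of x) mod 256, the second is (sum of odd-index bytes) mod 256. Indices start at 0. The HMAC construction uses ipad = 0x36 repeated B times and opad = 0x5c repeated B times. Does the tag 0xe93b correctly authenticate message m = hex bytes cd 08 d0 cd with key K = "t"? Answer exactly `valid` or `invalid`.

valid

Key "t" = 74 is 1 byte ≤ B = 5; zero-pad to 5 bytes: K' = 74 00 00 00 00.
K' ⊕ ipad = 42 36 36 36 36; K' ⊕ opad = 28 5c 5c 5c 5c.
Inner hash: even-index sum = 387 mod 256 = 131; odd-index sum = 521 mod 256 = 9 → 83 09.
Outer hash (recomputed tag): even-index sum = 233 mod 256 = 233; odd-index sum = 315 mod 256 = 59 → e9 3b.
Recomputed tag = e93b; claimed = e93b → match.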